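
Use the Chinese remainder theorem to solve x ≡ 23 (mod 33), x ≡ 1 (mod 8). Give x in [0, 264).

Write x = 23 + 33·k. Then 33·k ≡ 1 − 23 ≡ 2 (mod 8).
Need 33⁻¹ mod 8. Extended Euclid on (8, 1):
8 = 8·1 + 0
33⁻¹ ≡ 1 (mod 8), so k ≡ 1·2 ≡ 2 (mod 8).
x = 23 + 33·2 = 89.

89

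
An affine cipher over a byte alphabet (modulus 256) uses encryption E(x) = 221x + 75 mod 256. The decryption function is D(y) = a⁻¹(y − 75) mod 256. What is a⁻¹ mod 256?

Run Euclid on (256, 221):
256 = 1×221 + 35
221 = 6×35 + 11
35 = 3×11 + 2
11 = 5×2 + 1
2 = 2×1 + 0
Since gcd(221, 256) = 1, back-substitute to write 1 as a combination:
1 = 11 − 5·2
1 = −5·35 + 16·11
1 = 16·221 − 101·35
1 = −101·256 + 117·221
So 221·117 ≡ 1 (mod 256).

117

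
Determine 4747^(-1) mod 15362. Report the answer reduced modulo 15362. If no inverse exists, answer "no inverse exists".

11799

Apply the Euclidean algorithm to 15362 and 4747:
15362 = 3×4747 + 1121
4747 = 4×1121 + 263
1121 = 4×263 + 69
263 = 3×69 + 56
69 = 1×56 + 13
56 = 4×13 + 4
13 = 3×4 + 1
4 = 4×1 + 0
The gcd is 1. Working backward:
1 = 13 − 3·4
1 = −3·56 + 13·13
1 = 13·69 − 16·56
1 = −16·263 + 61·69
1 = 61·1121 − 260·263
1 = −260·4747 + 1101·1121
1 = 1101·15362 − 3563·4747
Thus 4747·(-3563) ≡ 1 (mod 15362); reducing, -3563 mod 15362 = 11799.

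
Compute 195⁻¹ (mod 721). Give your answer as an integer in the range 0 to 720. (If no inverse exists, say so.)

440

Run Euclid on (721, 195):
721 = 3×195 + 136
195 = 1×136 + 59
136 = 2×59 + 18
59 = 3×18 + 5
18 = 3×5 + 3
5 = 1×3 + 2
3 = 1×2 + 1
2 = 2×1 + 0
Since gcd(195, 721) = 1, back-substitute to write 1 as a combination:
1 = 3 − 2
1 = −5 + 2·3
1 = 2·18 − 7·5
1 = −7·59 + 23·18
1 = 23·136 − 53·59
1 = −53·195 + 76·136
1 = 76·721 − 281·195
Thus 195·(-281) ≡ 1 (mod 721); reducing, -281 mod 721 = 440.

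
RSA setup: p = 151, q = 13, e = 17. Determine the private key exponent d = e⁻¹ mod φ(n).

φ(n) = (p−1)(q−1) = 150·12 = 1800.
Need d with 17·d ≡ 1 (mod 1800). Apply the extended Euclidean algorithm:
1800 = 105×17 + 15
17 = 1×15 + 2
15 = 7×2 + 1
2 = 2×1 + 0
Back-substitute:
1 = 15 − 7·2
1 = −7·17 + 8·15
1 = 8·1800 − 847·17
So 17·(-847) ≡ 1 (mod 1800), hence d ≡ -847 ≡ 953 (mod 1800).

953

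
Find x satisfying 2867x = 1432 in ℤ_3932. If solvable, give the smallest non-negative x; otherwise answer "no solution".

First find gcd(2867, 3932):
3932 = 1·2867 + 1065
2867 = 2·1065 + 737
1065 = 1·737 + 328
737 = 2·328 + 81
328 = 4·81 + 4
81 = 20·4 + 1
4 = 4·1 + 0
gcd = 1, so a unique solution mod 3932 exists.
Back-substitute for the Bézout coefficients:
1 = 81 − 20·4
1 = −20·328 + 81·81
1 = 81·737 − 182·328
1 = −182·1065 + 263·737
1 = 263·2867 − 708·1065
1 = −708·3932 + 971·2867
So 2867·(971) ≡ 1 (mod 3932), giving 2867⁻¹ ≡ 971.
x ≡ 2867⁻¹·1432 ≡ 971·1432 ≡ 2476 (mod 3932).

2476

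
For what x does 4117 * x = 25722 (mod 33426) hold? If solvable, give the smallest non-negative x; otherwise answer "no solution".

2718

First find gcd(4117, 33426):
33426 = 8*4117 + 490
4117 = 8*490 + 197
490 = 2*197 + 96
197 = 2*96 + 5
96 = 19*5 + 1
5 = 5*1 + 0
gcd = 1, so a unique solution mod 33426 exists.
Back-substitute for the Bézout coefficients:
1 = 96 − 19·5
1 = −19·197 + 39·96
1 = 39·490 − 97·197
1 = −97·4117 + 815·490
1 = 815·33426 − 6617·4117
So 4117·(-6617) ≡ 1 (mod 33426), giving 4117⁻¹ ≡ 26809.
x ≡ 4117⁻¹·25722 ≡ 26809·25722 ≡ 2718 (mod 33426).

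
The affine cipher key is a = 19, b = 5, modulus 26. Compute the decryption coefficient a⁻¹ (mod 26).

11

Extended Euclidean algorithm:
26 = 1*19 + 7
19 = 2*7 + 5
7 = 1*5 + 2
5 = 2*2 + 1
2 = 2*1 + 0
gcd = 1, so the inverse exists. Back-substitute:
1 = 5 − 2·2
1 = −2·7 + 3·5
1 = 3·19 − 8·7
1 = −8·26 + 11·19
So 19·11 ≡ 1 (mod 26).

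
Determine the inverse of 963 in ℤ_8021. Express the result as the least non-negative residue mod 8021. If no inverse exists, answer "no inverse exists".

4681

Apply the Euclidean algorithm to 8021 and 963:
8021 = 8×963 + 317
963 = 3×317 + 12
317 = 26×12 + 5
12 = 2×5 + 2
5 = 2×2 + 1
2 = 2×1 + 0
The gcd is 1. Working backward:
1 = 5 − 2·2
1 = −2·12 + 5·5
1 = 5·317 − 132·12
1 = −132·963 + 401·317
1 = 401·8021 − 3340·963
Hence 963⁻¹ ≡ -3340 ≡ 4681 (mod 8021).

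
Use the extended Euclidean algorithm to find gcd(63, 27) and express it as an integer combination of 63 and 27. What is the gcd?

9

Euclidean algorithm:
63 = 2×27 + 9
27 = 3×9 + 0
gcd(63, 27) = 9.
Working backward:
9 = 63 − 2·27
So 9 = (1)·63 + (-2)·27.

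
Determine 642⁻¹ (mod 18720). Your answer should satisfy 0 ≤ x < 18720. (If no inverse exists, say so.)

no inverse exists

Compute gcd(642, 18720):
18720 = 29×642 + 102
642 = 6×102 + 30
102 = 3×30 + 12
30 = 2×12 + 6
12 = 2×6 + 0
gcd(642, 18720) = 6 ≠ 1, so 642 has no multiplicative inverse modulo 18720.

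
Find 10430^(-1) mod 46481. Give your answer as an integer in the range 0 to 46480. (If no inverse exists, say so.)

Run Euclid on (46481, 10430):
46481 = 4×10430 + 4761
10430 = 2×4761 + 908
4761 = 5×908 + 221
908 = 4×221 + 24
221 = 9×24 + 5
24 = 4×5 + 4
5 = 1×4 + 1
4 = 4×1 + 0
gcd = 1, so the inverse exists. Back-substitute:
1 = 5 − 4
1 = −24 + 5·5
1 = 5·221 − 46·24
1 = −46·908 + 189·221
1 = 189·4761 − 991·908
1 = −991·10430 + 2171·4761
1 = 2171·46481 − 9675·10430
Thus 10430·(-9675) ≡ 1 (mod 46481); reducing, -9675 mod 46481 = 36806.

36806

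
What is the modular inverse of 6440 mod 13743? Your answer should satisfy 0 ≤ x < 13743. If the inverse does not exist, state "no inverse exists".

6131

gcd(13743, 6440) by repeated division:
13743 = 2*6440 + 863
6440 = 7*863 + 399
863 = 2*399 + 65
399 = 6*65 + 9
65 = 7*9 + 2
9 = 4*2 + 1
2 = 2*1 + 0
gcd = 1, so the inverse exists. Back-substitute:
1 = 9 − 4·2
1 = −4·65 + 29·9
1 = 29·399 − 178·65
1 = −178·863 + 385·399
1 = 385·6440 − 2873·863
1 = −2873·13743 + 6131·6440
So 6440·6131 ≡ 1 (mod 13743).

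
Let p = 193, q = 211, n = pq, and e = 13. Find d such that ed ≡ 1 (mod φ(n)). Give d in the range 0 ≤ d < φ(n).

34117

φ(n) = (p−1)(q−1) = 192·210 = 40320.
Need d with 13·d ≡ 1 (mod 40320). Apply the extended Euclidean algorithm:
40320 = 3101·13 + 7
13 = 1·7 + 6
7 = 1·6 + 1
6 = 6·1 + 0
Back-substitute:
1 = 7 − 6
1 = −13 + 2·7
1 = 2·40320 − 6203·13
So 13·(-6203) ≡ 1 (mod 40320), hence d ≡ -6203 ≡ 34117 (mod 40320).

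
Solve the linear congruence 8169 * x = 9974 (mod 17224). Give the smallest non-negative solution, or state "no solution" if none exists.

3710

First find gcd(8169, 17224):
17224 = 2*8169 + 886
8169 = 9*886 + 195
886 = 4*195 + 106
195 = 1*106 + 89
106 = 1*89 + 17
89 = 5*17 + 4
17 = 4*4 + 1
4 = 4*1 + 0
gcd = 1, so a unique solution mod 17224 exists.
Back-substitute for the Bézout coefficients:
1 = 17 − 4·4
1 = −4·89 + 21·17
1 = 21·106 − 25·89
1 = −25·195 + 46·106
1 = 46·886 − 209·195
1 = −209·8169 + 1927·886
1 = 1927·17224 − 4063·8169
So 8169·(-4063) ≡ 1 (mod 17224), giving 8169⁻¹ ≡ 13161.
x ≡ 8169⁻¹·9974 ≡ 13161·9974 ≡ 3710 (mod 17224).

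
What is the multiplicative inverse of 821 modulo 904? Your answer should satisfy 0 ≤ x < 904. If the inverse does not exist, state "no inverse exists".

Apply the Euclidean algorithm to 904 and 821:
904 = 1*821 + 83
821 = 9*83 + 74
83 = 1*74 + 9
74 = 8*9 + 2
9 = 4*2 + 1
2 = 2*1 + 0
gcd = 1, so the inverse exists. Back-substitute:
1 = 9 − 4·2
1 = −4·74 + 33·9
1 = 33·83 − 37·74
1 = −37·821 + 366·83
1 = 366·904 − 403·821
Hence 821⁻¹ ≡ -403 ≡ 501 (mod 904).

501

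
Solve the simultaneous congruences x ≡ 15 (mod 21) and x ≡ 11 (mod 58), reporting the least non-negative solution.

939

Write x = 15 + 21·k. Then 21·k ≡ 11 − 15 ≡ 54 (mod 58).
Need 21⁻¹ mod 58. Extended Euclid on (58, 21):
58 = 2·21 + 16
21 = 1·16 + 5
16 = 3·5 + 1
5 = 5·1 + 0
Back-substitute:
1 = 16 − 3·5
1 = −3·21 + 4·16
1 = 4·58 − 11·21
21⁻¹ ≡ 47 (mod 58), so k ≡ 47·54 ≡ 44 (mod 58).
x = 15 + 21·44 = 939.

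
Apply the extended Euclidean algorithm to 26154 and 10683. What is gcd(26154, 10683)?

Repeated division:
26154 = 2×10683 + 4788
10683 = 2×4788 + 1107
4788 = 4×1107 + 360
1107 = 3×360 + 27
360 = 13×27 + 9
27 = 3×9 + 0
gcd(26154, 10683) = 9.
Back-substituting:
9 = 360 − 13·27
9 = −13·1107 + 40·360
9 = 40·4788 − 173·1107
9 = −173·10683 + 386·4788
9 = 386·26154 − 945·10683
So 9 = (386)·26154 + (-945)·10683.

9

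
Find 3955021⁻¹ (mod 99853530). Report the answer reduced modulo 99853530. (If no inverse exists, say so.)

no inverse exists

Compute gcd(3955021, 99853530):
99853530 = 25·3955021 + 978005
3955021 = 4·978005 + 43001
978005 = 22·43001 + 31983
43001 = 1·31983 + 11018
31983 = 2·11018 + 9947
11018 = 1·9947 + 1071
9947 = 9·1071 + 308
1071 = 3·308 + 147
308 = 2·147 + 14
147 = 10·14 + 7
14 = 2·7 + 0
Since gcd = 7 > 1, 3955021 is not a unit mod 99853530.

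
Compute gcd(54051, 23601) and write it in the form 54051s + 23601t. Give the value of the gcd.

Repeated division:
54051 = 2×23601 + 6849
23601 = 3×6849 + 3054
6849 = 2×3054 + 741
3054 = 4×741 + 90
741 = 8×90 + 21
90 = 4×21 + 6
21 = 3×6 + 3
6 = 2×3 + 0
gcd(54051, 23601) = 3.
Working backward:
3 = 21 − 3·6
3 = −3·90 + 13·21
3 = 13·741 − 107·90
3 = −107·3054 + 441·741
3 = 441·6849 − 989·3054
3 = −989·23601 + 3408·6849
3 = 3408·54051 − 7805·23601
So 3 = (3408)·54051 + (-7805)·23601.

3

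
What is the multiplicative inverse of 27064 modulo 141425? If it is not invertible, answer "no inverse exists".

Extended Euclidean algorithm:
141425 = 5*27064 + 6105
27064 = 4*6105 + 2644
6105 = 2*2644 + 817
2644 = 3*817 + 193
817 = 4*193 + 45
193 = 4*45 + 13
45 = 3*13 + 6
13 = 2*6 + 1
6 = 6*1 + 0
The gcd is 1. Working backward:
1 = 13 − 2·6
1 = −2·45 + 7·13
1 = 7·193 − 30·45
1 = −30·817 + 127·193
1 = 127·2644 − 411·817
1 = −411·6105 + 949·2644
1 = 949·27064 − 4207·6105
1 = −4207·141425 + 21984·27064
So 27064·21984 ≡ 1 (mod 141425).

21984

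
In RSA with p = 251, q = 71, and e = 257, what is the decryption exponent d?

φ(n) = (p−1)(q−1) = 250·70 = 17500.
Need d with 257·d ≡ 1 (mod 17500). Apply the extended Euclidean algorithm:
17500 = 68·257 + 24
257 = 10·24 + 17
24 = 1·17 + 7
17 = 2·7 + 3
7 = 2·3 + 1
3 = 3·1 + 0
Back-substitute:
1 = 7 − 2·3
1 = −2·17 + 5·7
1 = 5·24 − 7·17
1 = −7·257 + 75·24
1 = 75·17500 − 5107·257
So 257·(-5107) ≡ 1 (mod 17500), hence d ≡ -5107 ≡ 12393 (mod 17500).

12393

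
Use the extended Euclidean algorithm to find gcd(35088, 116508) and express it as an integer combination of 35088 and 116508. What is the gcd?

12

Repeated division:
116508 = 3*35088 + 11244
35088 = 3*11244 + 1356
11244 = 8*1356 + 396
1356 = 3*396 + 168
396 = 2*168 + 60
168 = 2*60 + 48
60 = 1*48 + 12
48 = 4*12 + 0
gcd(35088, 116508) = 12.
Express as a combination:
12 = 60 − 48
12 = −168 + 3·60
12 = 3·396 − 7·168
12 = −7·1356 + 24·396
12 = 24·11244 − 199·1356
12 = −199·35088 + 621·11244
12 = 621·116508 − 2062·35088
So 12 = (621)·116508 + (-2062)·35088.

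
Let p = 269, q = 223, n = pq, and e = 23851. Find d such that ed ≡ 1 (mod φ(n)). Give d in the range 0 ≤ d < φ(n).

φ(n) = (p−1)(q−1) = 268·222 = 59496.
Need d with 23851·d ≡ 1 (mod 59496). Apply the extended Euclidean algorithm:
59496 = 2×23851 + 11794
23851 = 2×11794 + 263
11794 = 44×263 + 222
263 = 1×222 + 41
222 = 5×41 + 17
41 = 2×17 + 7
17 = 2×7 + 3
7 = 2×3 + 1
3 = 3×1 + 0
Back-substitute:
1 = 7 − 2·3
1 = −2·17 + 5·7
1 = 5·41 − 12·17
1 = −12·222 + 65·41
1 = 65·263 − 77·222
1 = −77·11794 + 3453·263
1 = 3453·23851 − 6983·11794
1 = −6983·59496 + 17419·23851
So 23851·17419 ≡ 1 (mod 59496), hence d = 17419.

17419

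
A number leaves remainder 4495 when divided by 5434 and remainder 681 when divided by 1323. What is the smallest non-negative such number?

Write x = 4495 + 5434·k. Then 5434·k ≡ 681 − 4495 ≡ 155 (mod 1323).
Need 5434⁻¹ mod 1323. Extended Euclid on (1323, 142):
1323 = 9·142 + 45
142 = 3·45 + 7
45 = 6·7 + 3
7 = 2·3 + 1
3 = 3·1 + 0
Back-substitute:
1 = 7 − 2·3
1 = −2·45 + 13·7
1 = 13·142 − 41·45
1 = −41·1323 + 382·142
5434⁻¹ ≡ 382 (mod 1323), so k ≡ 382·155 ≡ 998 (mod 1323).
x = 4495 + 5434·998 = 5427627.

5427627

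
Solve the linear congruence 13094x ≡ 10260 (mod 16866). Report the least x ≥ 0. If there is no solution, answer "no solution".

First find gcd(13094, 16866):
16866 = 1×13094 + 3772
13094 = 3×3772 + 1778
3772 = 2×1778 + 216
1778 = 8×216 + 50
216 = 4×50 + 16
50 = 3×16 + 2
16 = 8×2 + 0
gcd = 2 and 2 | 10260, so solutions exist. Divide through by 2: 6547x ≡ 5130 (mod 8433).
Now find 6547⁻¹ mod 8433:
8433 = 1×6547 + 1886
6547 = 3×1886 + 889
1886 = 2×889 + 108
889 = 8×108 + 25
108 = 4×25 + 8
25 = 3×8 + 1
8 = 8×1 + 0
Back-substitute:
1 = 25 − 3·8
1 = −3·108 + 13·25
1 = 13·889 − 107·108
1 = −107·1886 + 227·889
1 = 227·6547 − 788·1886
1 = −788·8433 + 1015·6547
So 6547⁻¹ ≡ 1015 (mod 8433).
Then x ≡ 1015·5130 ≡ 3789 (mod 8433); the smallest non-negative solution is x = 3789.

3789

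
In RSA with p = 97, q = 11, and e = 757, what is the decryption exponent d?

733

φ(n) = (p−1)(q−1) = 96·10 = 960.
Need d with 757·d ≡ 1 (mod 960). Apply the extended Euclidean algorithm:
960 = 1*757 + 203
757 = 3*203 + 148
203 = 1*148 + 55
148 = 2*55 + 38
55 = 1*38 + 17
38 = 2*17 + 4
17 = 4*4 + 1
4 = 4*1 + 0
Back-substitute:
1 = 17 − 4·4
1 = −4·38 + 9·17
1 = 9·55 − 13·38
1 = −13·148 + 35·55
1 = 35·203 − 48·148
1 = −48·757 + 179·203
1 = 179·960 − 227·757
So 757·(-227) ≡ 1 (mod 960), hence d ≡ -227 ≡ 733 (mod 960).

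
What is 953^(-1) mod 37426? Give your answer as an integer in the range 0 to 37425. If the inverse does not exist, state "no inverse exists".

Apply the Euclidean algorithm to 37426 and 953:
37426 = 39·953 + 259
953 = 3·259 + 176
259 = 1·176 + 83
176 = 2·83 + 10
83 = 8·10 + 3
10 = 3·3 + 1
3 = 3·1 + 0
The gcd is 1. Working backward:
1 = 10 − 3·3
1 = −3·83 + 25·10
1 = 25·176 − 53·83
1 = −53·259 + 78·176
1 = 78·953 − 287·259
1 = −287·37426 + 11271·953
So 953·11271 ≡ 1 (mod 37426).

11271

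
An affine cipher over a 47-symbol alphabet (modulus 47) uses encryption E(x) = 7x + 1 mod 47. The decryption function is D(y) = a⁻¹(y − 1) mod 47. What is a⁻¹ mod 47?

Extended Euclidean algorithm:
47 = 6·7 + 5
7 = 1·5 + 2
5 = 2·2 + 1
2 = 2·1 + 0
Since gcd(7, 47) = 1, back-substitute to write 1 as a combination:
1 = 5 − 2·2
1 = −2·7 + 3·5
1 = 3·47 − 20·7
So 7·(-20) ≡ 1 (mod 47), and -20 ≡ 27 (mod 47).

27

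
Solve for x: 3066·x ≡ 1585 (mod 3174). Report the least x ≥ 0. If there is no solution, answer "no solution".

no solution

gcd(3066, 3174):
3174 = 1×3066 + 108
3066 = 28×108 + 42
108 = 2×42 + 24
42 = 1×24 + 18
24 = 1×18 + 6
18 = 3×6 + 0
gcd = 6, but 6 ∤ 1585, so the congruence has no solution.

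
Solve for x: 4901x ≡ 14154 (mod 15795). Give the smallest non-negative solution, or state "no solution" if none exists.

no solution

gcd(4901, 15795):
15795 = 3·4901 + 1092
4901 = 4·1092 + 533
1092 = 2·533 + 26
533 = 20·26 + 13
26 = 2·13 + 0
gcd = 13, but 13 ∤ 14154, so the congruence has no solution.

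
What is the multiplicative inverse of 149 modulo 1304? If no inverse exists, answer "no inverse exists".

Apply the Euclidean algorithm to 1304 and 149:
1304 = 8*149 + 112
149 = 1*112 + 37
112 = 3*37 + 1
37 = 37*1 + 0
gcd = 1, so the inverse exists. Back-substitute:
1 = 112 − 3·37
1 = −3·149 + 4·112
1 = 4·1304 − 35·149
So 149·(-35) ≡ 1 (mod 1304), and -35 ≡ 1269 (mod 1304).

1269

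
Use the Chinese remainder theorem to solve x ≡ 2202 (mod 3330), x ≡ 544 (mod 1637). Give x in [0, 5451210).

4770762

Write x = 2202 + 3330·k. Then 3330·k ≡ 544 − 2202 ≡ 1616 (mod 1637).
Need 3330⁻¹ mod 1637. Extended Euclid on (1637, 56):
1637 = 29*56 + 13
56 = 4*13 + 4
13 = 3*4 + 1
4 = 4*1 + 0
Back-substitute:
1 = 13 − 3·4
1 = −3·56 + 13·13
1 = 13·1637 − 380·56
3330⁻¹ ≡ 1257 (mod 1637), so k ≡ 1257·1616 ≡ 1432 (mod 1637).
x = 2202 + 3330·1432 = 4770762.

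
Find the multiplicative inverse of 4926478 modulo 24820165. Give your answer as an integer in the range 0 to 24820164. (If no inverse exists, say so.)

Run Euclid on (24820165, 4926478):
24820165 = 5×4926478 + 187775
4926478 = 26×187775 + 44328
187775 = 4×44328 + 10463
44328 = 4×10463 + 2476
10463 = 4×2476 + 559
2476 = 4×559 + 240
559 = 2×240 + 79
240 = 3×79 + 3
79 = 26×3 + 1
3 = 3×1 + 0
gcd = 1, so the inverse exists. Back-substitute:
1 = 79 − 26·3
1 = −26·240 + 79·79
1 = 79·559 − 184·240
1 = −184·2476 + 815·559
1 = 815·10463 − 3444·2476
1 = −3444·44328 + 14591·10463
1 = 14591·187775 − 61808·44328
1 = −61808·4926478 + 1621599·187775
1 = 1621599·24820165 − 8169803·4926478
Hence 4926478⁻¹ ≡ -8169803 ≡ 16650362 (mod 24820165).

16650362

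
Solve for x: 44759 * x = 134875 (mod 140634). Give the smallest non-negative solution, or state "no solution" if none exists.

3299

First find gcd(44759, 140634):
140634 = 3·44759 + 6357
44759 = 7·6357 + 260
6357 = 24·260 + 117
260 = 2·117 + 26
117 = 4·26 + 13
26 = 2·13 + 0
gcd = 13 and 13 | 134875, so solutions exist. Divide through by 13: 3443x ≡ 10375 (mod 10818).
Now find 3443⁻¹ mod 10818:
10818 = 3·3443 + 489
3443 = 7·489 + 20
489 = 24·20 + 9
20 = 2·9 + 2
9 = 4·2 + 1
2 = 2·1 + 0
Back-substitute:
1 = 9 − 4·2
1 = −4·20 + 9·9
1 = 9·489 − 220·20
1 = −220·3443 + 1549·489
1 = 1549·10818 − 4867·3443
So 3443·(-4867) ≡ 1 (mod 10818), i.e. 3443⁻¹ ≡ 5951.
Then x ≡ 5951·10375 ≡ 3299 (mod 10818); the smallest non-negative solution is x = 3299.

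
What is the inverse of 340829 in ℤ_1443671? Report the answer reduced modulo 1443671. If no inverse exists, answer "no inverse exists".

gcd(1443671, 340829) by repeated division:
1443671 = 4·340829 + 80355
340829 = 4·80355 + 19409
80355 = 4·19409 + 2719
19409 = 7·2719 + 376
2719 = 7·376 + 87
376 = 4·87 + 28
87 = 3·28 + 3
28 = 9·3 + 1
3 = 3·1 + 0
The gcd is 1. Working backward:
1 = 28 − 9·3
1 = −9·87 + 28·28
1 = 28·376 − 121·87
1 = −121·2719 + 875·376
1 = 875·19409 − 6246·2719
1 = −6246·80355 + 25859·19409
1 = 25859·340829 − 109682·80355
1 = −109682·1443671 + 464587·340829
So 340829·464587 ≡ 1 (mod 1443671).

464587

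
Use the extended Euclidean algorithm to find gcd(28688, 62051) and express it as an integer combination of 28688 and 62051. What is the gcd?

Apply Euclid's algorithm to 62051 and 28688:
62051 = 2×28688 + 4675
28688 = 6×4675 + 638
4675 = 7×638 + 209
638 = 3×209 + 11
209 = 19×11 + 0
gcd(28688, 62051) = 11.
Working backward:
11 = 638 − 3·209
11 = −3·4675 + 22·638
11 = 22·28688 − 135·4675
11 = −135·62051 + 292·28688
So 11 = (-135)·62051 + (292)·28688.

11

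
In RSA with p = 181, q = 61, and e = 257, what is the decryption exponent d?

8993

φ(n) = (p−1)(q−1) = 180·60 = 10800.
Need d with 257·d ≡ 1 (mod 10800). Apply the extended Euclidean algorithm:
10800 = 42*257 + 6
257 = 42*6 + 5
6 = 1*5 + 1
5 = 5*1 + 0
Back-substitute:
1 = 6 − 5
1 = −257 + 43·6
1 = 43·10800 − 1807·257
So 257·(-1807) ≡ 1 (mod 10800), hence d ≡ -1807 ≡ 8993 (mod 10800).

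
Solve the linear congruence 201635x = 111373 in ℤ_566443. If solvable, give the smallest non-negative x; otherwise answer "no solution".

243054

First find gcd(201635, 566443):
566443 = 2*201635 + 163173
201635 = 1*163173 + 38462
163173 = 4*38462 + 9325
38462 = 4*9325 + 1162
9325 = 8*1162 + 29
1162 = 40*29 + 2
29 = 14*2 + 1
2 = 2*1 + 0
gcd = 1, so a unique solution mod 566443 exists.
Back-substitute for the Bézout coefficients:
1 = 29 − 14·2
1 = −14·1162 + 561·29
1 = 561·9325 − 4502·1162
1 = −4502·38462 + 18569·9325
1 = 18569·163173 − 78778·38462
1 = −78778·201635 + 97347·163173
1 = 97347·566443 − 273472·201635
So 201635·(-273472) ≡ 1 (mod 566443), giving 201635⁻¹ ≡ 292971.
x ≡ 201635⁻¹·111373 ≡ 292971·111373 ≡ 243054 (mod 566443).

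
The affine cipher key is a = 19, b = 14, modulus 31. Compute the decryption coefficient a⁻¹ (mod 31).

18

Extended Euclidean algorithm:
31 = 1·19 + 12
19 = 1·12 + 7
12 = 1·7 + 5
7 = 1·5 + 2
5 = 2·2 + 1
2 = 2·1 + 0
The gcd is 1. Working backward:
1 = 5 − 2·2
1 = −2·7 + 3·5
1 = 3·12 − 5·7
1 = −5·19 + 8·12
1 = 8·31 − 13·19
So 19·(-13) ≡ 1 (mod 31), and -13 ≡ 18 (mod 31).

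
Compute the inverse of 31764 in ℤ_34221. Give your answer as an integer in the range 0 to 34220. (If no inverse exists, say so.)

Compute gcd(31764, 34221):
34221 = 1*31764 + 2457
31764 = 12*2457 + 2280
2457 = 1*2280 + 177
2280 = 12*177 + 156
177 = 1*156 + 21
156 = 7*21 + 9
21 = 2*9 + 3
9 = 3*3 + 0
The gcd is 3, not 1, hence no inverse exists.

no inverse exists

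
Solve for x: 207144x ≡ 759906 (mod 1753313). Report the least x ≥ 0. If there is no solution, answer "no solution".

First find gcd(207144, 1753313):
1753313 = 8×207144 + 96161
207144 = 2×96161 + 14822
96161 = 6×14822 + 7229
14822 = 2×7229 + 364
7229 = 19×364 + 313
364 = 1×313 + 51
313 = 6×51 + 7
51 = 7×7 + 2
7 = 3×2 + 1
2 = 2×1 + 0
gcd = 1, so a unique solution mod 1753313 exists.
Back-substitute for the Bézout coefficients:
1 = 7 − 3·2
1 = −3·51 + 22·7
1 = 22·313 − 135·51
1 = −135·364 + 157·313
1 = 157·7229 − 3118·364
1 = −3118·14822 + 6393·7229
1 = 6393·96161 − 41476·14822
1 = −41476·207144 + 89345·96161
1 = 89345·1753313 − 756236·207144
So 207144·(-756236) ≡ 1 (mod 1753313), giving 207144⁻¹ ≡ 997077.
x ≡ 207144⁻¹·759906 ≡ 997077·759906 ≡ 1101690 (mod 1753313).

1101690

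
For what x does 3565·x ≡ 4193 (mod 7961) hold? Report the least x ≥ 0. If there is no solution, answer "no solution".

First find gcd(3565, 7961):
7961 = 2·3565 + 831
3565 = 4·831 + 241
831 = 3·241 + 108
241 = 2·108 + 25
108 = 4·25 + 8
25 = 3·8 + 1
8 = 8·1 + 0
gcd = 1, so a unique solution mod 7961 exists.
Back-substitute for the Bézout coefficients:
1 = 25 − 3·8
1 = −3·108 + 13·25
1 = 13·241 − 29·108
1 = −29·831 + 100·241
1 = 100·3565 − 429·831
1 = −429·7961 + 958·3565
So 3565·(958) ≡ 1 (mod 7961), giving 3565⁻¹ ≡ 958.
x ≡ 3565⁻¹·4193 ≡ 958·4193 ≡ 4550 (mod 7961).

4550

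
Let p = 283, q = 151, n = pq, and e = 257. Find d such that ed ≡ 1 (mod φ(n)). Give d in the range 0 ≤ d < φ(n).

φ(n) = (p−1)(q−1) = 282·150 = 42300.
Need d with 257·d ≡ 1 (mod 42300). Apply the extended Euclidean algorithm:
42300 = 164·257 + 152
257 = 1·152 + 105
152 = 1·105 + 47
105 = 2·47 + 11
47 = 4·11 + 3
11 = 3·3 + 2
3 = 1·2 + 1
2 = 2·1 + 0
Back-substitute:
1 = 3 − 2
1 = −11 + 4·3
1 = 4·47 − 17·11
1 = −17·105 + 38·47
1 = 38·152 − 55·105
1 = −55·257 + 93·152
1 = 93·42300 − 15307·257
So 257·(-15307) ≡ 1 (mod 42300), hence d ≡ -15307 ≡ 26993 (mod 42300).

26993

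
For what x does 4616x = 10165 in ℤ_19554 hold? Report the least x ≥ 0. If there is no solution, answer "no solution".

no solution

gcd(4616, 19554):
19554 = 4×4616 + 1090
4616 = 4×1090 + 256
1090 = 4×256 + 66
256 = 3×66 + 58
66 = 1×58 + 8
58 = 7×8 + 2
8 = 4×2 + 0
gcd = 2, but 2 ∤ 10165, so the congruence has no solution.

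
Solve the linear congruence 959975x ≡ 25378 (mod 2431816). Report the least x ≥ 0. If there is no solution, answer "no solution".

First find gcd(959975, 2431816):
2431816 = 2*959975 + 511866
959975 = 1*511866 + 448109
511866 = 1*448109 + 63757
448109 = 7*63757 + 1810
63757 = 35*1810 + 407
1810 = 4*407 + 182
407 = 2*182 + 43
182 = 4*43 + 10
43 = 4*10 + 3
10 = 3*3 + 1
3 = 3*1 + 0
gcd = 1, so a unique solution mod 2431816 exists.
Back-substitute for the Bézout coefficients:
1 = 10 − 3·3
1 = −3·43 + 13·10
1 = 13·182 − 55·43
1 = −55·407 + 123·182
1 = 123·1810 − 547·407
1 = −547·63757 + 19268·1810
1 = 19268·448109 − 135423·63757
1 = −135423·511866 + 154691·448109
1 = 154691·959975 − 290114·511866
1 = −290114·2431816 + 734919·959975
So 959975·(734919) ≡ 1 (mod 2431816), giving 959975⁻¹ ≡ 734919.
x ≡ 959975⁻¹·25378 ≡ 734919·25378 ≡ 1177478 (mod 2431816).

1177478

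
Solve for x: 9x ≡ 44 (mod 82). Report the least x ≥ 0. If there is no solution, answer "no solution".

First find gcd(9, 82):
82 = 9·9 + 1
9 = 9·1 + 0
gcd = 1, so a unique solution mod 82 exists.
Back-substitute for the Bézout coefficients:
1 = 82 − 9·9
So 9·(-9) ≡ 1 (mod 82), giving 9⁻¹ ≡ 73.
x ≡ 9⁻¹·44 ≡ 73·44 ≡ 14 (mod 82).

14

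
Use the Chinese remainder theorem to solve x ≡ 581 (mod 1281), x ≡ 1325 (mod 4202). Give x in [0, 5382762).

997199

Write x = 581 + 1281·k. Then 1281·k ≡ 1325 − 581 ≡ 744 (mod 4202).
Need 1281⁻¹ mod 4202. Extended Euclid on (4202, 1281):
4202 = 3×1281 + 359
1281 = 3×359 + 204
359 = 1×204 + 155
204 = 1×155 + 49
155 = 3×49 + 8
49 = 6×8 + 1
8 = 8×1 + 0
Back-substitute:
1 = 49 − 6·8
1 = −6·155 + 19·49
1 = 19·204 − 25·155
1 = −25·359 + 44·204
1 = 44·1281 − 157·359
1 = −157·4202 + 515·1281
1281⁻¹ ≡ 515 (mod 4202), so k ≡ 515·744 ≡ 778 (mod 4202).
x = 581 + 1281·778 = 997199.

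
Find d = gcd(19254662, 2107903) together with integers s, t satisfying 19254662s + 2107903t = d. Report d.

Euclidean algorithm:
19254662 = 9*2107903 + 283535
2107903 = 7*283535 + 123158
283535 = 2*123158 + 37219
123158 = 3*37219 + 11501
37219 = 3*11501 + 2716
11501 = 4*2716 + 637
2716 = 4*637 + 168
637 = 3*168 + 133
168 = 1*133 + 35
133 = 3*35 + 28
35 = 1*28 + 7
28 = 4*7 + 0
gcd(19254662, 2107903) = 7.
Express as a combination:
7 = 35 − 28
7 = −133 + 4·35
7 = 4·168 − 5·133
7 = −5·637 + 19·168
7 = 19·2716 − 81·637
7 = −81·11501 + 343·2716
7 = 343·37219 − 1110·11501
7 = −1110·123158 + 3673·37219
7 = 3673·283535 − 8456·123158
7 = −8456·2107903 + 62865·283535
7 = 62865·19254662 − 574241·2107903
So 7 = (62865)·19254662 + (-574241)·2107903.

7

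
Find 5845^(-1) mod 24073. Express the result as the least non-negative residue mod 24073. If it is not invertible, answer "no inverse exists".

Compute gcd(5845, 24073):
24073 = 4·5845 + 693
5845 = 8·693 + 301
693 = 2·301 + 91
301 = 3·91 + 28
91 = 3·28 + 7
28 = 4·7 + 0
Since gcd = 7 > 1, 5845 is not a unit mod 24073.

no inverse exists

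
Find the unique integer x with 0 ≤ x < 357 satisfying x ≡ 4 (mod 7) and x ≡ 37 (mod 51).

88

Write x = 4 + 7·k. Then 7·k ≡ 37 − 4 ≡ 33 (mod 51).
Need 7⁻¹ mod 51. Extended Euclid on (51, 7):
51 = 7·7 + 2
7 = 3·2 + 1
2 = 2·1 + 0
Back-substitute:
1 = 7 − 3·2
1 = −3·51 + 22·7
7⁻¹ ≡ 22 (mod 51), so k ≡ 22·33 ≡ 12 (mod 51).
x = 4 + 7·12 = 88.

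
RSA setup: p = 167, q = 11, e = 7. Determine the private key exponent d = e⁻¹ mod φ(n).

1423

φ(n) = (p−1)(q−1) = 166·10 = 1660.
Need d with 7·d ≡ 1 (mod 1660). Apply the extended Euclidean algorithm:
1660 = 237*7 + 1
7 = 7*1 + 0
Back-substitute:
1 = 1660 − 237·7
So 7·(-237) ≡ 1 (mod 1660), hence d ≡ -237 ≡ 1423 (mod 1660).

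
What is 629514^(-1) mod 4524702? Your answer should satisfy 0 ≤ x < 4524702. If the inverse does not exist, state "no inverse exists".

Compute gcd(629514, 4524702):
4524702 = 7·629514 + 118104
629514 = 5·118104 + 38994
118104 = 3·38994 + 1122
38994 = 34·1122 + 846
1122 = 1·846 + 276
846 = 3·276 + 18
276 = 15·18 + 6
18 = 3·6 + 0
gcd(629514, 4524702) = 6 ≠ 1, so 629514 has no multiplicative inverse modulo 4524702.

no inverse exists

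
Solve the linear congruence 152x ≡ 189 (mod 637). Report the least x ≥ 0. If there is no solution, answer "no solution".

567

First find gcd(152, 637):
637 = 4·152 + 29
152 = 5·29 + 7
29 = 4·7 + 1
7 = 7·1 + 0
gcd = 1, so a unique solution mod 637 exists.
Back-substitute for the Bézout coefficients:
1 = 29 − 4·7
1 = −4·152 + 21·29
1 = 21·637 − 88·152
So 152·(-88) ≡ 1 (mod 637), giving 152⁻¹ ≡ 549.
x ≡ 152⁻¹·189 ≡ 549·189 ≡ 567 (mod 637).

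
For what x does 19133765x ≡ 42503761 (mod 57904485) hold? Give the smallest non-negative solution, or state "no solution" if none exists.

no solution

gcd(19133765, 57904485):
57904485 = 3×19133765 + 503190
19133765 = 38×503190 + 12545
503190 = 40×12545 + 1390
12545 = 9×1390 + 35
1390 = 39×35 + 25
35 = 1×25 + 10
25 = 2×10 + 5
10 = 2×5 + 0
gcd = 5, but 5 ∤ 42503761, so the congruence has no solution.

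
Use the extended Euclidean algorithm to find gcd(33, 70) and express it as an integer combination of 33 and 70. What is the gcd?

1

Apply Euclid's algorithm to 70 and 33:
70 = 2*33 + 4
33 = 8*4 + 1
4 = 4*1 + 0
gcd(33, 70) = 1.
Express as a combination:
1 = 33 − 8·4
1 = −8·70 + 17·33
So 1 = (-8)·70 + (17)·33.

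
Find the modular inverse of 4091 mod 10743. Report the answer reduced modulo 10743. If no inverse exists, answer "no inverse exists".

8138

gcd(10743, 4091) by repeated division:
10743 = 2·4091 + 2561
4091 = 1·2561 + 1530
2561 = 1·1530 + 1031
1530 = 1·1031 + 499
1031 = 2·499 + 33
499 = 15·33 + 4
33 = 8·4 + 1
4 = 4·1 + 0
gcd = 1, so the inverse exists. Back-substitute:
1 = 33 − 8·4
1 = −8·499 + 121·33
1 = 121·1031 − 250·499
1 = −250·1530 + 371·1031
1 = 371·2561 − 621·1530
1 = −621·4091 + 992·2561
1 = 992·10743 − 2605·4091
Hence 4091⁻¹ ≡ -2605 ≡ 8138 (mod 10743).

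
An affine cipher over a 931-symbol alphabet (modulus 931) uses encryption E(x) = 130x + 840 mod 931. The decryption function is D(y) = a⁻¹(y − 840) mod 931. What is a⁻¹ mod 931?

Extended Euclidean algorithm:
931 = 7·130 + 21
130 = 6·21 + 4
21 = 5·4 + 1
4 = 4·1 + 0
gcd = 1, so the inverse exists. Back-substitute:
1 = 21 − 5·4
1 = −5·130 + 31·21
1 = 31·931 − 222·130
Thus 130·(-222) ≡ 1 (mod 931); reducing, -222 mod 931 = 709.

709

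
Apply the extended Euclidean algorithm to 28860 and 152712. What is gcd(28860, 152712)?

Apply Euclid's algorithm to 152712 and 28860:
152712 = 5·28860 + 8412
28860 = 3·8412 + 3624
8412 = 2·3624 + 1164
3624 = 3·1164 + 132
1164 = 8·132 + 108
132 = 1·108 + 24
108 = 4·24 + 12
24 = 2·12 + 0
gcd(28860, 152712) = 12.
Back-substituting:
12 = 108 − 4·24
12 = −4·132 + 5·108
12 = 5·1164 − 44·132
12 = −44·3624 + 137·1164
12 = 137·8412 − 318·3624
12 = −318·28860 + 1091·8412
12 = 1091·152712 − 5773·28860
So 12 = (1091)·152712 + (-5773)·28860.

12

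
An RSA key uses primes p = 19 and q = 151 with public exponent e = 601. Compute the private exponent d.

301

φ(n) = (p−1)(q−1) = 18·150 = 2700.
Need d with 601·d ≡ 1 (mod 2700). Apply the extended Euclidean algorithm:
2700 = 4·601 + 296
601 = 2·296 + 9
296 = 32·9 + 8
9 = 1·8 + 1
8 = 8·1 + 0
Back-substitute:
1 = 9 − 8
1 = −296 + 33·9
1 = 33·601 − 67·296
1 = −67·2700 + 301·601
So 601·301 ≡ 1 (mod 2700), hence d = 301.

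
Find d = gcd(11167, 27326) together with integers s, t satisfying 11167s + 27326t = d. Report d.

13

Repeated division:
27326 = 2*11167 + 4992
11167 = 2*4992 + 1183
4992 = 4*1183 + 260
1183 = 4*260 + 143
260 = 1*143 + 117
143 = 1*117 + 26
117 = 4*26 + 13
26 = 2*13 + 0
gcd(11167, 27326) = 13.
Express as a combination:
13 = 117 − 4·26
13 = −4·143 + 5·117
13 = 5·260 − 9·143
13 = −9·1183 + 41·260
13 = 41·4992 − 173·1183
13 = −173·11167 + 387·4992
13 = 387·27326 − 947·11167
So 13 = (387)·27326 + (-947)·11167.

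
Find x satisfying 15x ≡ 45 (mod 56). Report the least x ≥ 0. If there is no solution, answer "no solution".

3

First find gcd(15, 56):
56 = 3·15 + 11
15 = 1·11 + 4
11 = 2·4 + 3
4 = 1·3 + 1
3 = 3·1 + 0
gcd = 1, so a unique solution mod 56 exists.
Back-substitute for the Bézout coefficients:
1 = 4 − 3
1 = −11 + 3·4
1 = 3·15 − 4·11
1 = −4·56 + 15·15
So 15·(15) ≡ 1 (mod 56), giving 15⁻¹ ≡ 15.
x ≡ 15⁻¹·45 ≡ 15·45 ≡ 3 (mod 56).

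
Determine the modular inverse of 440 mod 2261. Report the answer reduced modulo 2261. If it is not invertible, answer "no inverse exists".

Apply the Euclidean algorithm to 2261 and 440:
2261 = 5*440 + 61
440 = 7*61 + 13
61 = 4*13 + 9
13 = 1*9 + 4
9 = 2*4 + 1
4 = 4*1 + 0
Since gcd(440, 2261) = 1, back-substitute to write 1 as a combination:
1 = 9 − 2·4
1 = −2·13 + 3·9
1 = 3·61 − 14·13
1 = −14·440 + 101·61
1 = 101·2261 − 519·440
Hence 440⁻¹ ≡ -519 ≡ 1742 (mod 2261).

1742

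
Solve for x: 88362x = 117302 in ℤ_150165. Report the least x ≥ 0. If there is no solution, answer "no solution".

gcd(88362, 150165):
150165 = 1·88362 + 61803
88362 = 1·61803 + 26559
61803 = 2·26559 + 8685
26559 = 3·8685 + 504
8685 = 17·504 + 117
504 = 4·117 + 36
117 = 3·36 + 9
36 = 4·9 + 0
gcd = 9, but 9 ∤ 117302, so the congruence has no solution.

no solution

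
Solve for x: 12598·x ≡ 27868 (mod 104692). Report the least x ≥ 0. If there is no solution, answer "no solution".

First find gcd(12598, 104692):
104692 = 8·12598 + 3908
12598 = 3·3908 + 874
3908 = 4·874 + 412
874 = 2·412 + 50
412 = 8·50 + 12
50 = 4·12 + 2
12 = 6·2 + 0
gcd = 2 and 2 | 27868, so solutions exist. Divide through by 2: 6299x ≡ 13934 (mod 52346).
Now find 6299⁻¹ mod 52346:
52346 = 8*6299 + 1954
6299 = 3*1954 + 437
1954 = 4*437 + 206
437 = 2*206 + 25
206 = 8*25 + 6
25 = 4*6 + 1
6 = 6*1 + 0
Back-substitute:
1 = 25 − 4·6
1 = −4·206 + 33·25
1 = 33·437 − 70·206
1 = −70·1954 + 313·437
1 = 313·6299 − 1009·1954
1 = −1009·52346 + 8385·6299
So 6299⁻¹ ≡ 8385 (mod 52346).
Then x ≡ 8385·13934 ≡ 318 (mod 52346); the smallest non-negative solution is x = 318.

318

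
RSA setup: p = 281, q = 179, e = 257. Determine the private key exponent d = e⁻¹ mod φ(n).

φ(n) = (p−1)(q−1) = 280·178 = 49840.
Need d with 257·d ≡ 1 (mod 49840). Apply the extended Euclidean algorithm:
49840 = 193*257 + 239
257 = 1*239 + 18
239 = 13*18 + 5
18 = 3*5 + 3
5 = 1*3 + 2
3 = 1*2 + 1
2 = 2*1 + 0
Back-substitute:
1 = 3 − 2
1 = −5 + 2·3
1 = 2·18 − 7·5
1 = −7·239 + 93·18
1 = 93·257 − 100·239
1 = −100·49840 + 19393·257
So 257·19393 ≡ 1 (mod 49840), hence d = 19393.

19393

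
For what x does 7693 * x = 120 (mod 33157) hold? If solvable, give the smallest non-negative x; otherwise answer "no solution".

22313

First find gcd(7693, 33157):
33157 = 4·7693 + 2385
7693 = 3·2385 + 538
2385 = 4·538 + 233
538 = 2·233 + 72
233 = 3·72 + 17
72 = 4·17 + 4
17 = 4·4 + 1
4 = 4·1 + 0
gcd = 1, so a unique solution mod 33157 exists.
Back-substitute for the Bézout coefficients:
1 = 17 − 4·4
1 = −4·72 + 17·17
1 = 17·233 − 55·72
1 = −55·538 + 127·233
1 = 127·2385 − 563·538
1 = −563·7693 + 1816·2385
1 = 1816·33157 − 7827·7693
So 7693·(-7827) ≡ 1 (mod 33157), giving 7693⁻¹ ≡ 25330.
x ≡ 7693⁻¹·120 ≡ 25330·120 ≡ 22313 (mod 33157).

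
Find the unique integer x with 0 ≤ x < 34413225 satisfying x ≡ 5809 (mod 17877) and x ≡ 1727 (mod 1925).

Write x = 5809 + 17877·k. Then 17877·k ≡ 1727 − 5809 ≡ 1693 (mod 1925).
Need 17877⁻¹ mod 1925. Extended Euclid on (1925, 552):
1925 = 3·552 + 269
552 = 2·269 + 14
269 = 19·14 + 3
14 = 4·3 + 2
3 = 1·2 + 1
2 = 2·1 + 0
Back-substitute:
1 = 3 − 2
1 = −14 + 5·3
1 = 5·269 − 96·14
1 = −96·552 + 197·269
1 = 197·1925 − 687·552
17877⁻¹ ≡ 1238 (mod 1925), so k ≡ 1238·1693 ≡ 1534 (mod 1925).
x = 5809 + 17877·1534 = 27429127.

27429127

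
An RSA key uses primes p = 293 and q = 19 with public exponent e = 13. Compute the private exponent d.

1213

φ(n) = (p−1)(q−1) = 292·18 = 5256.
Need d with 13·d ≡ 1 (mod 5256). Apply the extended Euclidean algorithm:
5256 = 404*13 + 4
13 = 3*4 + 1
4 = 4*1 + 0
Back-substitute:
1 = 13 − 3·4
1 = −3·5256 + 1213·13
So 13·1213 ≡ 1 (mod 5256), hence d = 1213.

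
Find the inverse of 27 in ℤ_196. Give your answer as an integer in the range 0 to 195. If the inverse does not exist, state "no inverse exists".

Extended Euclidean algorithm:
196 = 7·27 + 7
27 = 3·7 + 6
7 = 1·6 + 1
6 = 6·1 + 0
The gcd is 1. Working backward:
1 = 7 − 6
1 = −27 + 4·7
1 = 4·196 − 29·27
So 27·(-29) ≡ 1 (mod 196), and -29 ≡ 167 (mod 196).

167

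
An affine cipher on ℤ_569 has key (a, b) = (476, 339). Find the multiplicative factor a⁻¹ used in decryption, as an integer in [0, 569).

Apply the Euclidean algorithm to 569 and 476:
569 = 1*476 + 93
476 = 5*93 + 11
93 = 8*11 + 5
11 = 2*5 + 1
5 = 5*1 + 0
gcd = 1, so the inverse exists. Back-substitute:
1 = 11 − 2·5
1 = −2·93 + 17·11
1 = 17·476 − 87·93
1 = −87·569 + 104·476
So 476·104 ≡ 1 (mod 569).

104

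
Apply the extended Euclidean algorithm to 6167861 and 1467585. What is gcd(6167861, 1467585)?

7

Repeated division:
6167861 = 4×1467585 + 297521
1467585 = 4×297521 + 277501
297521 = 1×277501 + 20020
277501 = 13×20020 + 17241
20020 = 1×17241 + 2779
17241 = 6×2779 + 567
2779 = 4×567 + 511
567 = 1×511 + 56
511 = 9×56 + 7
56 = 8×7 + 0
gcd(6167861, 1467585) = 7.
Back-substituting:
7 = 511 − 9·56
7 = −9·567 + 10·511
7 = 10·2779 − 49·567
7 = −49·17241 + 304·2779
7 = 304·20020 − 353·17241
7 = −353·277501 + 4893·20020
7 = 4893·297521 − 5246·277501
7 = −5246·1467585 + 25877·297521
7 = 25877·6167861 − 108754·1467585
So 7 = (25877)·6167861 + (-108754)·1467585.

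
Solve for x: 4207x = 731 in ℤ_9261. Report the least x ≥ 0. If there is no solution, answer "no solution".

no solution

gcd(4207, 9261):
9261 = 2*4207 + 847
4207 = 4*847 + 819
847 = 1*819 + 28
819 = 29*28 + 7
28 = 4*7 + 0
gcd = 7, but 7 ∤ 731, so the congruence has no solution.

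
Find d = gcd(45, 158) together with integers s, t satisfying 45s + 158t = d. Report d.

Euclidean algorithm:
158 = 3×45 + 23
45 = 1×23 + 22
23 = 1×22 + 1
22 = 22×1 + 0
gcd(45, 158) = 1.
Back-substituting:
1 = 23 − 22
1 = −45 + 2·23
1 = 2·158 − 7·45
So 1 = (2)·158 + (-7)·45.

1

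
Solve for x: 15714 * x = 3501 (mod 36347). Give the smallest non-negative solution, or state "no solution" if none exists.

First find gcd(15714, 36347):
36347 = 2*15714 + 4919
15714 = 3*4919 + 957
4919 = 5*957 + 134
957 = 7*134 + 19
134 = 7*19 + 1
19 = 19*1 + 0
gcd = 1, so a unique solution mod 36347 exists.
Back-substitute for the Bézout coefficients:
1 = 134 − 7·19
1 = −7·957 + 50·134
1 = 50·4919 − 257·957
1 = −257·15714 + 821·4919
1 = 821·36347 − 1899·15714
So 15714·(-1899) ≡ 1 (mod 36347), giving 15714⁻¹ ≡ 34448.
x ≡ 15714⁻¹·3501 ≡ 34448·3501 ≡ 3102 (mod 36347).

3102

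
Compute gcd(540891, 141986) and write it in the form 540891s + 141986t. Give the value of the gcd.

13

Apply Euclid's algorithm to 540891 and 141986:
540891 = 3·141986 + 114933
141986 = 1·114933 + 27053
114933 = 4·27053 + 6721
27053 = 4·6721 + 169
6721 = 39·169 + 130
169 = 1·130 + 39
130 = 3·39 + 13
39 = 3·13 + 0
gcd(540891, 141986) = 13.
Working backward:
13 = 130 − 3·39
13 = −3·169 + 4·130
13 = 4·6721 − 159·169
13 = −159·27053 + 640·6721
13 = 640·114933 − 2719·27053
13 = −2719·141986 + 3359·114933
13 = 3359·540891 − 12796·141986
So 13 = (3359)·540891 + (-12796)·141986.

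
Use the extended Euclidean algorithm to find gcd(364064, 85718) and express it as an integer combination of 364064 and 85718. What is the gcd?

2

Apply Euclid's algorithm to 364064 and 85718:
364064 = 4×85718 + 21192
85718 = 4×21192 + 950
21192 = 22×950 + 292
950 = 3×292 + 74
292 = 3×74 + 70
74 = 1×70 + 4
70 = 17×4 + 2
4 = 2×2 + 0
gcd(364064, 85718) = 2.
Back-substituting:
2 = 70 − 17·4
2 = −17·74 + 18·70
2 = 18·292 − 71·74
2 = −71·950 + 231·292
2 = 231·21192 − 5153·950
2 = −5153·85718 + 20843·21192
2 = 20843·364064 − 88525·85718
So 2 = (20843)·364064 + (-88525)·85718.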